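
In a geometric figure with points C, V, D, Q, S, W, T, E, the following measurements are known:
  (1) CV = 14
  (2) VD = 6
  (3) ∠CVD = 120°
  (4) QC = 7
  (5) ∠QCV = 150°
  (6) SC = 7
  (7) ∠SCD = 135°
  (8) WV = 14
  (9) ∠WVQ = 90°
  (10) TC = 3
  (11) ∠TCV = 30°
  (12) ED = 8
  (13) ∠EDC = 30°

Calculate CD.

Step 1: By the law of cosines on triangle CVD: CD² = 14² + 6² − 2·14·6·cos(120°) = 316, so CD = 2·√79.

Therefore, the length of CD = 2·√79.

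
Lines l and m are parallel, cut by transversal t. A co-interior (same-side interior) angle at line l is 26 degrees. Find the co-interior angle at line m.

Co-interior angles (same-side interior) formed by parallel lines and a transversal are supplementary (sum to 180 degrees).
The given angle is 26 degrees.
The co-interior angle = 180 - 26 = 154 degrees.

154 degrees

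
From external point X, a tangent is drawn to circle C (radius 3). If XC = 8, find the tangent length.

The tangent, radius, and line from the external point to the center form a right triangle.
The right angle is where the tangent meets the radius.
By the Pythagorean theorem: tangent² + 3² = 8²
tangent² = 64 - 9 = 55
tangent = sqrt(55)

sqrt(55)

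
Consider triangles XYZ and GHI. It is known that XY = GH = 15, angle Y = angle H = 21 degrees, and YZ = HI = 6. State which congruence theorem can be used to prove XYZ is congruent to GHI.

Consider the given information: XY = GH = 15, angle Y = angle H = 21 degrees, and YZ = HI = 6
This is not ASA or AAS: ASA requires two angles and the side between them. AAS requires two angles and a non-included side.
The correct criterion is SAS. Two pairs of corresponding sides and the included angle are equal (Side-Angle-Side).

SAS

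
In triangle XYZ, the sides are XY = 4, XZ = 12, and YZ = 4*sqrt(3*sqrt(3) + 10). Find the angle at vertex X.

When all three sides of a triangle are known, the law of cosines can be rearranged to find any angle.
cos(C) = (a² + b² - c²) / (2ab) gives cos(X) = -sqrt(3)/2.
Taking the inverse cosine: X = 150°.

150°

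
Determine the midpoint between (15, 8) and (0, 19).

The midpoint is the point halfway along the segment.
Move half the horizontal distance: 15 + (0 - 15)/2 = 15 + -15/2 = 15/2
Move half the vertical distance: 8 + (19 - 8)/2 = 8 + 11/2 = 27/2
Midpoint = (15/2, 27/2)

(15/2, 27/2)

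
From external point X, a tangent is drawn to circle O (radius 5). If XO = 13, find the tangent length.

The tangent, radius, and line from the external point to the center form a right triangle.
The right angle is where the tangent meets the radius.
By the Pythagorean theorem: tangent² + 5² = 13²
tangent² = 169 - 25 = 144
tangent = 12

12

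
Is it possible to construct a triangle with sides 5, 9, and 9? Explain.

Sort the sides: 5, 9, 9.
It suffices to check that the sum of the two smallest exceeds the largest:
5 + 9 = 14 > 9. ✓
Yes, a valid triangle can be formed.

Yes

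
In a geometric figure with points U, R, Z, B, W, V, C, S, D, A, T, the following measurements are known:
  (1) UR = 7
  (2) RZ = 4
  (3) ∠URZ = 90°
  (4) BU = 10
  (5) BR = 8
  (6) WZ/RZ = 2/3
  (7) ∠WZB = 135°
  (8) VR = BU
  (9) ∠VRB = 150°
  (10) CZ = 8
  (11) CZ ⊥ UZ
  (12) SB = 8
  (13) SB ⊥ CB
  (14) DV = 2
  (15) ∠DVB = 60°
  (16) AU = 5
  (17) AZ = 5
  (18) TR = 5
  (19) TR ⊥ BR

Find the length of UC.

Step 1: By the law of cosines on triangle ZRU: ZU² = 4² + 7² − 2·4·7·cos(90°) = 65, so ZU = √65.
Step 2: By the law of cosines on triangle UZC: UC² = √65² + 8² − 2·√65·8·cos(90°) = 129, so UC = √129.

Therefore, the length of UC = √129.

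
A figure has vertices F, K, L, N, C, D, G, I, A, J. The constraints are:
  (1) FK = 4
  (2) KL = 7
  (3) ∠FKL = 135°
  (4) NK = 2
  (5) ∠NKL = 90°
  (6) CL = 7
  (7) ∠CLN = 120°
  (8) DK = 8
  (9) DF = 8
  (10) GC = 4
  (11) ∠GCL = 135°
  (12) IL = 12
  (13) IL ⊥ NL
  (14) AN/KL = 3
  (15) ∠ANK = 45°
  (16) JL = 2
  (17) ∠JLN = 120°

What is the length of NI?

Step 1: By the law of cosines on triangle LKN: LN² = 7² + 2² − 2·7·2·cos(90°) = 53, so LN = √53.
Step 2: By the law of cosines on triangle NLI: NI² = √53² + 12² − 2·√53·12·cos(90°) = 197, so NI = √197.

Therefore, the length of NI = √197.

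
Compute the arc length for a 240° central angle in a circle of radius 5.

Arc length = 2π(5)(2/3) = 20*pi/3

20*pi/3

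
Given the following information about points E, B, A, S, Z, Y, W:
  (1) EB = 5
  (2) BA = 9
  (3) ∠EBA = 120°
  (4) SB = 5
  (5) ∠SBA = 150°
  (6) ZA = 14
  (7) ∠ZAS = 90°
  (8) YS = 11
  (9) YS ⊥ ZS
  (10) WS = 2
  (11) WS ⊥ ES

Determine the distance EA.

Step 1: By the law of cosines on triangle EBA: EA² = 5² + 9² − 2·5·9·cos(120°) = 151, so EA = √151.

Therefore, the length of EA = √151.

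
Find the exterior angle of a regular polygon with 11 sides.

Each exterior angle of a regular n-gon is 360 / n.
For n = 11: 360 / 11 = 360/11 degrees.

360/11 degrees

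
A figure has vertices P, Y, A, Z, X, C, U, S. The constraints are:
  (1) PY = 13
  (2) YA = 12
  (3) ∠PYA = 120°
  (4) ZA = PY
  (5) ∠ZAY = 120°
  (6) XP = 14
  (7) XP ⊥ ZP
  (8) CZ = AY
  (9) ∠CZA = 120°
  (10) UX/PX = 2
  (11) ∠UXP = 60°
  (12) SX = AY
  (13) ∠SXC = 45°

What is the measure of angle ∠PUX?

From the given relations: UX = 2·PX = 2·14 = 28.
Step 1: By the law of cosines on triangle UXP: UP² = 28² + 14² − 2·28·14·cos(60°) = 588, so UP = 14·√3.
Step 2: By the inverse law of cosines on triangle PUX: cos(∠PUX) = ((14·√3)² + 28² − 14²) / (2·14·√3·28) = 1176/1357.93 = 0.866, so ∠PUX = 30°.

Therefore, the measure of angle ∠PUX = 30°.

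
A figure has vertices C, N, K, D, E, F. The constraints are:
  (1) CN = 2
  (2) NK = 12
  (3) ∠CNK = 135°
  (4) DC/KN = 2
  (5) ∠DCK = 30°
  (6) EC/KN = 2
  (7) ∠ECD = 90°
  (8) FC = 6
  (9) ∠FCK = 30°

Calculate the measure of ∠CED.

From the given relations: EC = 2·KN = 2·12 = 24; DC = 2·KN = 2·12 = 24.
Step 1: By the law of cosines on triangle ECD: ED² = 24² + 24² − 2·24·24·cos(90°) = 1152, so ED ≈ 33.94.
Step 2: By the inverse law of cosines on triangle CED: cos(∠CED) = (24² + 33.94² − 24²) / (2·24·33.94) = 1152/1629.17 = 0.7071, so ∠CED = 45°.

Therefore, the measure of angle ∠CED = 45°.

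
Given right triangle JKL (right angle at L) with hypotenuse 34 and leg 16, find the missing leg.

KL = sqrt(34^2 - 16^2) = sqrt(900) = 30

30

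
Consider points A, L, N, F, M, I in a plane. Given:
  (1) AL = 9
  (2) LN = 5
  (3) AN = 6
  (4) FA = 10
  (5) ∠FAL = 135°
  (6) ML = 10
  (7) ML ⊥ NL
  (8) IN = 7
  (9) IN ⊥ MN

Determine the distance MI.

Step 1: By the law of cosines on triangle NLM: NM² = 5² + 10² − 2·5·10·cos(90°) = 125, so NM = 5·√5.
Step 2: By the law of cosines on triangle MNI: MI² = (5·√5)² + 7² − 2·5·√5·7·cos(90°) = 174, so MI = √174.

Therefore, the length of MI = √174.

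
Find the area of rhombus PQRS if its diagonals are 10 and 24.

Area of a rhombus = (d1 * d2) / 2
Area = (10 * 24) / 2
Area = 240 / 2
Area = 120

120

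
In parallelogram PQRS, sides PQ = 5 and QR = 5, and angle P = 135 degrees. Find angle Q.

Consecutive angles are supplementary: angle Q = 180 - 135 = 45 degrees.

45 degrees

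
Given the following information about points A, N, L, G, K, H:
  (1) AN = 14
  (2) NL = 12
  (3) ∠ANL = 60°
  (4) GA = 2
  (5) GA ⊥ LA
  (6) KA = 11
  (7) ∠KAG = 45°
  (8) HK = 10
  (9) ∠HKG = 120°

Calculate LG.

Step 1: By the law of cosines on triangle LNA: LA² = 12² + 14² − 2·12·14·cos(60°) = 172, so LA = 2·√43.
Step 2: By the law of cosines on triangle LAG: LG² = (2·√43)² + 2² − 2·2·√43·2·cos(90°) = 176, so LG = 4·√11.

Therefore, the length of LG = 4·√11.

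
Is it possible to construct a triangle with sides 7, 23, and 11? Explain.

No.
The triangle inequality is violated: 7 + 11 = 18 ≤ 23.
These lengths cannot form a triangle.

No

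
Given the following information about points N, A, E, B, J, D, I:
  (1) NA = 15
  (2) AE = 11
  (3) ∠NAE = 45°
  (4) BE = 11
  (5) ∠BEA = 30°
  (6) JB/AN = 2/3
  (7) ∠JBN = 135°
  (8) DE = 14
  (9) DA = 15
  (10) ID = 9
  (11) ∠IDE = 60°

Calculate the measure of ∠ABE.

Step 1: By the law of cosines on triangle BEA: BA² = 11² + 11² − 2·11·11·cos(30°) = 32.42, so BA ≈ 5.69.
Step 2: By the inverse law of cosines on triangle ABE: cos(∠ABE) = (5.69² + 11² − 11²) / (2·5.69·11) = 32.42/125.27 = 0.2588, so ∠ABE = 75°.

Therefore, the measure of angle ∠ABE = 75°.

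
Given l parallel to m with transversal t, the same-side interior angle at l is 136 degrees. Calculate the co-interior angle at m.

Co-interior (same-side interior) angles are between the parallel lines on the same side of the transversal.
Unlike corresponding or alternate interior angles, they are supplementary rather than equal.
So the angle = 180 - 136 = 44 degrees.

44 degrees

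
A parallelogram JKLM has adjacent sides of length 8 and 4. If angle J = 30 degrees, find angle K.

In a parallelogram, consecutive angles are supplementary (sum to 180°).
angle K = 180 - angle J
angle K = 180 - 30
angle K = 150 degrees

150 degrees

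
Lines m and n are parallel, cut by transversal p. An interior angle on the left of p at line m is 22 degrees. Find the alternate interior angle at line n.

Alternate interior angles are equal: 22 degrees.

22 degrees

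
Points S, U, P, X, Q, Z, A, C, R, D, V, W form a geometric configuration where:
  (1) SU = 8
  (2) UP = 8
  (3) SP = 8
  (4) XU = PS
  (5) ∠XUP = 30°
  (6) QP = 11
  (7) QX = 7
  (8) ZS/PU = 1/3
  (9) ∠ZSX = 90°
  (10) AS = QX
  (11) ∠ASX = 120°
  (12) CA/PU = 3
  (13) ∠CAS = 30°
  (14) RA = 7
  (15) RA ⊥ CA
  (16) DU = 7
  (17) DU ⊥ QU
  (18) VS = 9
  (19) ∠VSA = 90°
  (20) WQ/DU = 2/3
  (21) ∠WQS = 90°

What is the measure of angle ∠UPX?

From the given relations: XU = PS = 8.
Step 1: By the law of cosines on triangle PUX: PX² = 8² + 8² − 2·8·8·cos(30°) = 17.15, so PX ≈ 4.14.
Step 2: By the inverse law of cosines on triangle UPX: cos(∠UPX) = (8² + 4.14² − 8²) / (2·8·4.14) = 17.15/66.26 = 0.2588, so ∠UPX = 75°.

Therefore, the measure of angle ∠UPX = 75°.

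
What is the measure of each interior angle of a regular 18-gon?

Each interior angle of a regular n-gon is (n - 2) * 180 / n.
For n = 18: (18 - 2) * 180 / 18 = 2880/18 = 160 degrees.

160 degrees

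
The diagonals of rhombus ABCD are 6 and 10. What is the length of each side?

The diagonals of a rhombus bisect each other at right angles.
Half-diagonals: 6/2 = 3 and 10/2 = 5
side = sqrt(3^2 + 5^2)
side = sqrt(9 + 25)
side = sqrt(34)

sqrt(34)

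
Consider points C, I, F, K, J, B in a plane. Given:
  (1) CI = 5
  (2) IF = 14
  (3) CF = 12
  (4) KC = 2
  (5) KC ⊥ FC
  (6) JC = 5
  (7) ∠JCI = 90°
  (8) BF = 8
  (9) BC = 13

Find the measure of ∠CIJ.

Step 1: By the law of cosines on triangle ICJ: IJ² = 5² + 5² − 2·5·5·cos(90°) = 50, so IJ = 5·√2.
Step 2: By the inverse law of cosines on triangle CIJ: cos(∠CIJ) = (5² + (5·√2)² − 5²) / (2·5·5·√2) = 50/70.71 = 0.7071, so ∠CIJ = 45°.

Therefore, the measure of angle ∠CIJ = 45°.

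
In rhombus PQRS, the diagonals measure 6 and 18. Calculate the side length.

Half-diagonals are 3 and 9. side = sqrt(3^2 + 9^2) = sqrt(90) = 3*sqrt(10)

3*sqrt(10)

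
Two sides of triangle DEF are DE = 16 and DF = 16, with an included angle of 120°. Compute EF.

Law of cosines: EF^2 = 16^2 + 16^2 - 2(16)(16)cos(120°) = 768, so EF = 16*sqrt(3).

16*sqrt(3)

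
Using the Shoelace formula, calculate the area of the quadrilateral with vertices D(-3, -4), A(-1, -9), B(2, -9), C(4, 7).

Using the Shoelace formula for a quadrilateral (vertices in order):
Area = (1/2)|sum of (x_i * y_(i+1) - x_(i+1) * y_i)|
Terms: (-3*-9 - -1*-4) = 23, (-1*-9 - 2*-9) = 27, (2*7 - 4*-9) = 50, (4*-4 - -3*7) = 5
Sum = 105
Area = (1/2)(105) = 105/2

105/2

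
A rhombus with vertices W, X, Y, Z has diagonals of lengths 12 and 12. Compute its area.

Area of a rhombus = (d1 * d2) / 2
Area = (12 * 12) / 2
Area = 144 / 2
Area = 72

72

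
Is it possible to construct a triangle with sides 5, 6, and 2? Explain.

Check all three triangle inequalities:
5 + 6 = 11 > 2 ✓
5 + 2 = 7 > 6 ✓
6 + 2 = 8 > 5 ✓
All conditions hold, so these sides form a valid triangle.

Yes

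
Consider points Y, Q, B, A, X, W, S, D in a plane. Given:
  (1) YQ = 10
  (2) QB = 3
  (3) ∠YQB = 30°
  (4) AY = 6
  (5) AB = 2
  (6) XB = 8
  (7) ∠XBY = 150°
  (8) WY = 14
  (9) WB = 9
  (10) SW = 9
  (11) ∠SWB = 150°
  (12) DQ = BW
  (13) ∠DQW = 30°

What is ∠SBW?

Step 1: By the law of cosines on triangle BWS: BS² = 9² + 9² − 2·9·9·cos(150°) = 302.3, so BS ≈ 17.39.
Step 2: By the inverse law of cosines on triangle SBW: cos(∠SBW) = (17.39² + 9² − 9²) / (2·17.39·9) = 302.3/312.96 = 0.9659, so ∠SBW = 15°.

Therefore, the measure of angle ∠SBW = 15°.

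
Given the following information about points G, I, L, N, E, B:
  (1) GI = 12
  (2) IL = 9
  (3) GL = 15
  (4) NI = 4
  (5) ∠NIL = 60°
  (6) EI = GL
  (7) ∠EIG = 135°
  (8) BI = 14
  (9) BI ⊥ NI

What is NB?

Step 1: By the law of cosines on triangle NIB: NB² = 4² + 14² − 2·4·14·cos(90°) = 212, so NB = 2·√53.

Therefore, the length of NB = 2·√53.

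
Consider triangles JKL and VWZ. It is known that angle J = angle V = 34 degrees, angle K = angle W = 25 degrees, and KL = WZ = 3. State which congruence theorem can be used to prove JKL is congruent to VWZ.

Consider the given information: angle J = angle V = 34 degrees, angle K = angle W = 25 degrees, and KL = WZ = 3
This is not SAS or ASA: SAS requires two sides and the included angle between them. ASA requires two angles and the side between them.
The correct criterion is AAS. Two pairs of corresponding angles and a non-included side are equal (Angle-Angle-Side).

AAS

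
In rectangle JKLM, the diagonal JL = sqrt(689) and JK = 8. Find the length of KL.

Using the Pythagorean theorem: d^2 = a^2 + b^2
b^2 = d^2 - a^2
b^2 = 689 - 64
b^2 = 625
b = sqrt(625) = 25

25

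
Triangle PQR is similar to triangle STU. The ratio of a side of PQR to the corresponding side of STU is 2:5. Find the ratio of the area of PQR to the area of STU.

Area scales with the square of linear dimensions. If every length is multiplied by 2/5, then the area is multiplied by (2/5)^2 = 4/25.
The area ratio is 4:25.

4:25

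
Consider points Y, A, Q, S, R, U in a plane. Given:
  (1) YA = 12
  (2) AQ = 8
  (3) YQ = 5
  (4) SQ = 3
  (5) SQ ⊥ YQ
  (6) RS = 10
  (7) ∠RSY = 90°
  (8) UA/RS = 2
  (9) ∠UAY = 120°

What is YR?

Step 1: By the law of cosines on triangle SQY: SY² = 3² + 5² − 2·3·5·cos(90°) = 34, so SY = √34.
Step 2: By the law of cosines on triangle YSR: YR² = √34² + 10² − 2·√34·10·cos(90°) = 134, so YR = √134.

Therefore, the length of YR = √134.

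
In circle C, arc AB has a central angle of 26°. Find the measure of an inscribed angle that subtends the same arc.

By the inscribed angle theorem, the inscribed angle is half the central angle.
Inscribed angle = 26° / 2 = 13°

13°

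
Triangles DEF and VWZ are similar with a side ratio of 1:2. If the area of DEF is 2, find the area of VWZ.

The ratio of areas of similar triangles = (side ratio)^2.
Side ratio = 1:2, so area ratio = 1:4.
Area of VWZ / Area of DEF = 4/1
Area of VWZ = 2 * 4/1 = 8

8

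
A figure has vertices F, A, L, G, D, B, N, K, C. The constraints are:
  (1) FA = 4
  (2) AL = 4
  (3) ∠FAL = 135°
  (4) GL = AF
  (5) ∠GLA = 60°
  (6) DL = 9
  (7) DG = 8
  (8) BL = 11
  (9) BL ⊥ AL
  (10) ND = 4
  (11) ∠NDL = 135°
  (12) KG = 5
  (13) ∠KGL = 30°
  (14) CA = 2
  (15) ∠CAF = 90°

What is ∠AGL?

From the given relations: GL = AF = 4.
Step 1: By the law of cosines on triangle GLA: GA² = 4² + 4² − 2·4·4·cos(60°) = 16, so GA = 4.
Step 2: By the inverse law of cosines on triangle AGL: cos(∠AGL) = (4² + 4² − 4²) / (2·4·4) = 16/32 = 0.5, so ∠AGL = 60°.

Therefore, the measure of angle ∠AGL = 60°.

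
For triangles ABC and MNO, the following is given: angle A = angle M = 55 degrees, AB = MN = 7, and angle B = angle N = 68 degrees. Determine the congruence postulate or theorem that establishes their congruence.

The given information matches ASA: Two pairs of corresponding angles and the included side are equal (Angle-Side-Angle).

ASA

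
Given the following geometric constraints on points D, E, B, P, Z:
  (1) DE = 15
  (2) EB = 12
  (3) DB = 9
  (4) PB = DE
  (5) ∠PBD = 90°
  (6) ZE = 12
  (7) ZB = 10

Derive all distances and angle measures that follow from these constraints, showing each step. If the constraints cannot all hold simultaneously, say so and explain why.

The constraints are consistent.

From the given relations:
  PB = DE = 15

Step 1: From DB = 9, BP = 15, and ∠DBP = 90°, by the law of cosines:
  DP² = DB² + BP² - 2·DB·BP·cos(90°) = 81 + 225 - 0 = 306
  DP = 3·√34

Step 2: From DB = 9, DE = 15, BE = 12, by the inverse law of cosines:
  cos(∠BDE) = (DB² + DE² - BE²) / (2·DB·DE)
  ∠BDE = 53.13°

Step 3: From EB = 12, ED = 15, BD = 9, by the inverse law of cosines:
  cos(∠BED) = (EB² + ED² - BD²) / (2·EB·ED)
  ∠BED = 36.87°

Step 4: From EB = 12, EZ = 12, BZ = 10, by the inverse law of cosines:
  cos(∠BEZ) = (EB² + EZ² - BZ²) / (2·EB·EZ)
  ∠BEZ = 49.25°

Step 5: From BD = 9, BE = 12, DE = 15, by the inverse law of cosines:
  cos(∠DBE) = (BD² + BE² - DE²) / (2·BD·BE)
  ∠DBE = 90°

Step 6: From BE = 12, BZ = 10, EZ = 12, by the inverse law of cosines:
  cos(∠EBZ) = (BE² + BZ² - EZ²) / (2·BE·BZ)
  ∠EBZ = 65.38°

Step 7: From ZB = 10, ZE = 12, BE = 12, by the inverse law of cosines:
  cos(∠BZE) = (ZB² + ZE² - BE²) / (2·ZB·ZE)
  ∠BZE = 65.38°

Step 8: From DB = 9, DP = 3·√34, BP = 15, by the inverse law of cosines:
  cos(∠BDP) = (DB² + DP² - BP²) / (2·DB·DP)
  ∠BDP = 59.04°

Step 9: From PB = 15, PD = 3·√34, BD = 9, by the inverse law of cosines:
  cos(∠BPD) = (PB² + PD² - BD²) / (2·PB·PD)
  ∠BPD = 30.96°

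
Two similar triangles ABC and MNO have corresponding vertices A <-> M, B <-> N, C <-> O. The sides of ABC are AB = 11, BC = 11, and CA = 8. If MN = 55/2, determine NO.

Since the triangles are similar, the ratio of corresponding sides is constant.
Scale factor k = MN / AB = 55/2 / 11 = 5/2
NO = k * BC = 5/2 * 11 = 55/2

55/2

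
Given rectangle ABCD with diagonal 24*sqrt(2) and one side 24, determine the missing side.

b = sqrt(d^2 - a^2) = sqrt(1152 - 576) = sqrt(576) = 24

24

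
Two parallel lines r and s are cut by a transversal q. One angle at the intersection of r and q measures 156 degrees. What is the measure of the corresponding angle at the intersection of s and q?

Corresponding angles are equal: 156 degrees.

156 degrees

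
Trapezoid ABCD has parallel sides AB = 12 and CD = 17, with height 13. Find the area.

A trapezoid's area equals the midsegment times the height.
The midsegment is (12 + 17) / 2 = 29/2.
Area = 29/2 * 13 = 377/2.

377/2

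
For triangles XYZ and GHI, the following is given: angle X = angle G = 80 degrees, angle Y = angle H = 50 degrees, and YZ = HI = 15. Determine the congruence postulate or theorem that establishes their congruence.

Consider the given information: angle X = angle G = 80 degrees, angle Y = angle H = 50 degrees, and YZ = HI = 15
This is not SSS or ASA: SSS requires all three pairs of sides, but we don't have that. ASA requires two angles and the side between them.
The correct criterion is AAS. Two pairs of corresponding angles and a non-included side are equal (Angle-Angle-Side).

AAS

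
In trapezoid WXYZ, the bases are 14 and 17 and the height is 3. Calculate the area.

Area of a trapezoid = (base1 + base2) * height / 2
Area = (14 + 17) * 3 / 2
Area = 31 * 3 / 2
Area = 93 / 2
Area = 93/2

93/2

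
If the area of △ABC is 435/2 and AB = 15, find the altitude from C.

Rearranging the area formula Area = (1/2) * base * height:
height = 2 * Area / base = 2 * 435/2 / 15 = 29.

29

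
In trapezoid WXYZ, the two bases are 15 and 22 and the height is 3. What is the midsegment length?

The midsegment (median) of a trapezoid connects the midpoints of the non-parallel sides.
Its length is the average of the two bases: (15 + 22) / 2 = 37/2.

37/2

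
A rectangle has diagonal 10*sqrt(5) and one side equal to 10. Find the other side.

The diagonal of a rectangle forms a right triangle with the two sides.
Rearranging the Pythagorean theorem: missing side = sqrt(d^2 - known^2).
= sqrt(500 - 100) = sqrt(400) = 20.

20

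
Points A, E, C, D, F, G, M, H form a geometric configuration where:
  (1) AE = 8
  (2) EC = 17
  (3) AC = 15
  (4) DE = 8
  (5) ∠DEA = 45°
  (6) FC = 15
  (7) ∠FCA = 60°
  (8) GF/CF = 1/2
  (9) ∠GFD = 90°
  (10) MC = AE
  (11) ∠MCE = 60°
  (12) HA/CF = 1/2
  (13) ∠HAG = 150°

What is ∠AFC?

Step 1: By the law of cosines on triangle FCA: FA² = 15² + 15² − 2·15·15·cos(60°) = 225, so FA = 15.
Step 2: By the inverse law of cosines on triangle AFC: cos(∠AFC) = (15² + 15² − 15²) / (2·15·15) = 225/450 = 0.5, so ∠AFC = 60°.

Therefore, the measure of angle ∠AFC = 60°.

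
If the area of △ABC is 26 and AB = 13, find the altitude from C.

height = 2 * 26 / 13 = 4

4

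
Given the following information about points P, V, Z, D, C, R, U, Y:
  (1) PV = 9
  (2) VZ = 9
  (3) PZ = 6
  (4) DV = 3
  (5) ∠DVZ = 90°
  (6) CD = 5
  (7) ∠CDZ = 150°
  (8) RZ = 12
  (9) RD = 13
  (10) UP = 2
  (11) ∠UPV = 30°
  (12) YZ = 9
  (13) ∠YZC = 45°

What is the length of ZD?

Step 1: By the law of cosines on triangle ZVD: ZD² = 9² + 3² − 2·9·3·cos(90°) = 90, so ZD = 3·√10.

Therefore, the length of ZD = 3·√10.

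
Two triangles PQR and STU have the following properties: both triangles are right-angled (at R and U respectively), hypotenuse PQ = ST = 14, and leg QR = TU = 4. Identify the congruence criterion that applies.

Consider the given information: both triangles are right-angled (at R and U respectively), hypotenuse PQ = ST = 14, and leg QR = TU = 4
This is not SSS or SAS: SSS requires all three pairs of sides, but we don't have that. SAS requires two sides and the included angle between them.
The correct criterion is HL. The hypotenuse and one leg of two right triangles are equal (Hypotenuse-Leg).

HL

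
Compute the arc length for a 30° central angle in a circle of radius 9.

Arc length = 2π(9)(1/12) = 3*pi/2

3*pi/2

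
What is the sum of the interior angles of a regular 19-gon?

The sum of interior angles of an n-sided polygon is (n - 2) * 180.
For n = 19: (19 - 2) * 180 = 17 * 180 = 3060 degrees.

3060 degrees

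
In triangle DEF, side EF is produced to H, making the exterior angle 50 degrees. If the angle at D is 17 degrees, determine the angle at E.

The exterior angle theorem states that an exterior angle equals the sum of the two non-adjacent interior angles.
So 50 = 17 + angle E, which gives angle E = 50 - 17 = 33 degrees.

33 degrees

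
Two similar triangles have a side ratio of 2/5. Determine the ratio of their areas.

Area ratio = (side ratio)^2 = (2/5)^2 = 4:25.

4:25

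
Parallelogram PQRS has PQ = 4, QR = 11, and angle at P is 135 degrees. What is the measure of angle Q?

Opposite sides of a parallelogram are parallel, so consecutive angles form co-interior angles on a transversal.
Co-interior angles sum to 180°, giving angle Q = 180 - 135 = 45 degrees.

45 degrees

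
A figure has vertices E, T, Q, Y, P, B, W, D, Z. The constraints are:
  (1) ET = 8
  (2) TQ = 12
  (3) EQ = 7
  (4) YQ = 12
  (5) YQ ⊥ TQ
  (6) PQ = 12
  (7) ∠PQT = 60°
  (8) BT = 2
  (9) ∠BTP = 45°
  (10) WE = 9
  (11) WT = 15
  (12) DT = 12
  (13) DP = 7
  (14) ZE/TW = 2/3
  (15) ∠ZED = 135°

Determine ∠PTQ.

Step 1: By the law of cosines on triangle TQP: TP² = 12² + 12² − 2·12·12·cos(60°) = 144, so TP = 12.
Step 2: By the inverse law of cosines on triangle PTQ: cos(∠PTQ) = (12² + 12² − 12²) / (2·12·12) = 144/288 = 0.5, so ∠PTQ = 60°.

Therefore, the measure of angle ∠PTQ = 60°.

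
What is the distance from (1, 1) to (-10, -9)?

d = sqrt((-10 - 1)^2 + (-9 - 1)^2)
d = sqrt(-11^2 + -10^2)
d = sqrt(121 + 100)
d = sqrt(221)

sqrt(221)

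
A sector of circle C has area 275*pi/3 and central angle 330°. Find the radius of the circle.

The sector covers 330°/360° = 11/12 of the full circle.
Full circle area = 275*pi/3 / 11/12 = 100*pi.
Since full area = πr², we get r² = 100*pi/π = 100, so r = 10.

10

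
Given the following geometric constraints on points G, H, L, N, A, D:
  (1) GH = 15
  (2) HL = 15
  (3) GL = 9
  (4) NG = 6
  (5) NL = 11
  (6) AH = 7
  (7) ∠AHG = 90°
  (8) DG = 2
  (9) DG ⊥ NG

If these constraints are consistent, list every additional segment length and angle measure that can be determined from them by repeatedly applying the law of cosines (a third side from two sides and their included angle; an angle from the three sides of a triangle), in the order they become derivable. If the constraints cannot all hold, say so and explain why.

The constraints are consistent. Derivable facts, in order:
After 1 step:
- GA ≈ 16.55
- ND = 2·√10
- ∠GHL = 34.92°
- ∠GLH = 72.54°
- ∠GLN = 33.03°
- ∠GNL = 54.85°
- ∠HGL = 72.54°
- ∠LGN = 92.12°
After 2 steps:
- ∠AGH = 25.02°
- ∠DNG = 18.43°
- ∠GAH = 64.98°
- ∠GDN = 71.57°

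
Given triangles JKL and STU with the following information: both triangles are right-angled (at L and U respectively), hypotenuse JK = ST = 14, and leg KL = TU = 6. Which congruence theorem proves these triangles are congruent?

The given information provides:
both triangles are right-angled (at L and U respectively), hypotenuse JK = ST = 14, and leg KL = TU = 6
This matches the HL congruence theorem.
The hypotenuse and one leg of two right triangles are equal (Hypotenuse-Leg).

HL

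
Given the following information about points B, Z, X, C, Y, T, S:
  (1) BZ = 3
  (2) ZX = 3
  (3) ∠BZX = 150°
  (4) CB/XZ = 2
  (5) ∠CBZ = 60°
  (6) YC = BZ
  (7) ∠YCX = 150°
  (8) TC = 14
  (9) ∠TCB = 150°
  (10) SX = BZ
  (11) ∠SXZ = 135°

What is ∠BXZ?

Step 1: By the law of cosines on triangle XZB: XB² = 3² + 3² − 2·3·3·cos(150°) = 33.59, so XB ≈ 5.8.
Step 2: By the inverse law of cosines on triangle BXZ: cos(∠BXZ) = (5.8² + 3² − 3²) / (2·5.8·3) = 33.59/34.77 = 0.9659, so ∠BXZ = 15°.

Therefore, the measure of angle ∠BXZ = 15°.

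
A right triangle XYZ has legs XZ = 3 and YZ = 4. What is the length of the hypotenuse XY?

In a right triangle, the square of the hypotenuse equals the sum of the squares of the two legs.
The legs are 3 and 4, so the hypotenuse = sqrt(9 + 16) = sqrt(25) = 5.

5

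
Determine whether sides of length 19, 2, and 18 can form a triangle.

Sort the sides: 2, 18, 19.
It suffices to check that the sum of the two smallest exceeds the largest:
2 + 18 = 20 > 19. ✓
Yes, a valid triangle can be formed.

Yes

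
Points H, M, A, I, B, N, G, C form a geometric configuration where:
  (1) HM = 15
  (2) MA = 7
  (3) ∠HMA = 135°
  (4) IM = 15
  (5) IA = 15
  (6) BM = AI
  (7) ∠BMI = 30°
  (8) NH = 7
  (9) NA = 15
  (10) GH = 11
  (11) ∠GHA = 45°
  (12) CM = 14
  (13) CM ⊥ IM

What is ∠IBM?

From the given relations: BM = AI = 15.
Step 1: By the law of cosines on triangle BMI: BI² = 15² + 15² − 2·15·15·cos(30°) = 60.29, so BI ≈ 7.76.
Step 2: By the inverse law of cosines on triangle IBM: cos(∠IBM) = (7.76² + 15² − 15²) / (2·7.76·15) = 60.29/232.94 = 0.2588, so ∠IBM = 75°.

Therefore, the measure of angle ∠IBM = 75°.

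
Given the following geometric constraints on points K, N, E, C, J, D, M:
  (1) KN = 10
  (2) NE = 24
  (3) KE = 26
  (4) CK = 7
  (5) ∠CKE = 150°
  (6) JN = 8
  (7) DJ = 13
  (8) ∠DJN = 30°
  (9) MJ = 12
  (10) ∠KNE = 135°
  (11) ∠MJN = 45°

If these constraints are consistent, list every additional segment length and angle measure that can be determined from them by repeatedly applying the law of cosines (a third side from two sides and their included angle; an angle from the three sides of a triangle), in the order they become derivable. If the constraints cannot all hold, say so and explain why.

These constraints are not satisfiable: (1), (2) and (3) fix all three sides of triangle KNE, so by the law of cosines cos(∠KNE) = (10² + 24² − 26²) / (2·10·24) = 0.0000, i.e. ∠KNE ≈ 90°, which contradicts (10) ∠KNE = 135°. No planar figure meets all of them, so nothing further can be derived.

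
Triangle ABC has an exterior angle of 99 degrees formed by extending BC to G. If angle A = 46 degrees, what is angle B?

angle B = 99 - 46 = 53 degrees (exterior angle theorem).

53 degrees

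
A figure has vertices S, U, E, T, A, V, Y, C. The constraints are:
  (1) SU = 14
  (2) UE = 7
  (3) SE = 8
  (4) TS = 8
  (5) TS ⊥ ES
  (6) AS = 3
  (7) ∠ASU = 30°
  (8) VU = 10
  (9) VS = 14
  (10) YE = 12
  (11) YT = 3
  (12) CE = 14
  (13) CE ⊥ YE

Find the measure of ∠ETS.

Step 1: By the law of cosines on triangle TSE: TE² = 8² + 8² − 2·8·8·cos(90°) = 128, so TE = 8·√2.
Step 2: By the inverse law of cosines on triangle ETS: cos(∠ETS) = ((8·√2)² + 8² − 8²) / (2·8·√2·8) = 128/181.02 = 0.7071, so ∠ETS = 45°.

Therefore, the measure of angle ∠ETS = 45°.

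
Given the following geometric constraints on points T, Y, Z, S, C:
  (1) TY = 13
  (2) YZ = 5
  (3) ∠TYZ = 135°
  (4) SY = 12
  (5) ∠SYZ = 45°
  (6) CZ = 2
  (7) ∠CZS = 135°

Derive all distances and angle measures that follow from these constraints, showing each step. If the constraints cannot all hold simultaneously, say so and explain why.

The constraints are consistent.

Step 1: From TY = 13, YZ = 5, and ∠TYZ = 135°, by the law of cosines:
  TZ² = TY² + YZ² - 2·TY·YZ·cos(135°) = 169 + 25 + 91.92 = 285.9
  TZ ≈ 16.91

Step 2: From ZY = 5, YS = 12, and ∠ZYS = 45°, by the law of cosines:
  ZS² = ZY² + YS² - 2·ZY·YS·cos(45°) = 25 + 144 - 84.85 = 84.15
  ZS ≈ 9.17

Step 3: From SZ = 9.17, ZC = 2, and ∠SZC = 135°, by the law of cosines:
  SC² = SZ² + ZC² - 2·SZ·ZC·cos(135°) = 84.15 + 4 + 25.95 = 114.1
  SC ≈ 10.68

Step 4: From TY = 13, TZ = 16.91, YZ = 5, by the inverse law of cosines:
  cos(∠YTZ) = (TY² + TZ² - YZ²) / (2·TY·TZ)
  ∠YTZ = 12.07°

Step 5: From ZS = 9.17, ZY = 5, SY = 12, by the inverse law of cosines:
  cos(∠SZY) = (ZS² + ZY² - SY²) / (2·ZS·ZY)
  ∠SZY = 112.33°

Step 6: From ZT = 16.91, ZY = 5, TY = 13, by the inverse law of cosines:
  cos(∠TZY) = (ZT² + ZY² - TY²) / (2·ZT·ZY)
  ∠TZY = 32.93°

Step 7: From SY = 12, SZ = 9.17, YZ = 5, by the inverse law of cosines:
  cos(∠YSZ) = (SY² + SZ² - YZ²) / (2·SY·SZ)
  ∠YSZ = 22.67°

Step 8: From SC = 10.68, SZ = 9.17, CZ = 2, by the inverse law of cosines:
  cos(∠CSZ) = (SC² + SZ² - CZ²) / (2·SC·SZ)
  ∠CSZ = 7.61°

Step 9: From CS = 10.68, CZ = 2, SZ = 9.17, by the inverse law of cosines:
  cos(∠SCZ) = (CS² + CZ² - SZ²) / (2·CS·CZ)
  ∠SCZ = 37.39°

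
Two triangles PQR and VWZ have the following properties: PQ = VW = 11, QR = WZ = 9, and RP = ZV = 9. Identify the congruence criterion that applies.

The given information provides:
PQ = VW = 11, QR = WZ = 9, and RP = ZV = 9
This matches the SSS congruence theorem.
All three pairs of corresponding sides are equal (Side-Side-Side).

SSS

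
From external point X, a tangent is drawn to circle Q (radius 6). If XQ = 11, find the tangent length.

Let T be the point of tangency. Then QT ⊥ XT (radius ⊥ tangent).
In right triangle QTX: QX² = QT² + XT²
11² = 6² + XT²
XT² = 85, XT = sqrt(85)

sqrt(85)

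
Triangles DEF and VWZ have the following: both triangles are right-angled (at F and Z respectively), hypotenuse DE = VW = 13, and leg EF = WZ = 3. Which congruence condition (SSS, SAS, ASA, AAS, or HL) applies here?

Consider the given information: both triangles are right-angled (at F and Z respectively), hypotenuse DE = VW = 13, and leg EF = WZ = 3
This is not SSS or AAS: SSS requires all three pairs of sides, but we don't have that. AAS requires two angles and a non-included side.
The correct criterion is HL. The hypotenuse and one leg of two right triangles are equal (Hypotenuse-Leg).

HL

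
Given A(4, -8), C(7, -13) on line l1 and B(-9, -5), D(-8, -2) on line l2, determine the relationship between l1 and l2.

Slope of line 1: m1 = (-13 - -8)/(7 - 4) = -5/3 = -5/3
Slope of line 2: m2 = (-2 - -5)/(-8 - -9) = 3/1 = 3
m1 != m2 (-5/3 != 3), so not parallel.
m1 * m2 = (-5/3) * (3) = -5 != -1, so not perpendicular.
The lines are neither parallel nor perpendicular.

Neither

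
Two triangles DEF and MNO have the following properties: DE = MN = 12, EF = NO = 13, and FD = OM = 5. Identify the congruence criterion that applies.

Consider the given information: DE = MN = 12, EF = NO = 13, and FD = OM = 5
This is not ASA or HL: ASA requires two angles and the side between them. HL only applies to right triangles with matching hypotenuse and leg.
The correct criterion is SSS. All three pairs of corresponding sides are equal (Side-Side-Side).

SSS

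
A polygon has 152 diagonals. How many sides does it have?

Using d = n(n - 3)/2, we solve 152 = n(n - 3)/2.
So n(n - 3) = 304.
Testing n = 19: 19 * 16 = 304 = 304. Correct.
The polygon has 19 sides.

19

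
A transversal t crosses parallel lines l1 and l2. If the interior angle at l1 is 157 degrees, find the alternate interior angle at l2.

Alternate interior angles lie on opposite sides of the transversal, between the parallel lines.
By the alternate interior angle theorem, they are equal: 157 degrees.

157 degrees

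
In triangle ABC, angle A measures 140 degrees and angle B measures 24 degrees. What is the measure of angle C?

angle C = 180 - 140 - 24 = 16 degrees.

16 degrees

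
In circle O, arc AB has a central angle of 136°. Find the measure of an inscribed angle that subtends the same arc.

By the inscribed angle theorem, the inscribed angle is half the central angle.
Inscribed angle = 136° / 2 = 68°

68°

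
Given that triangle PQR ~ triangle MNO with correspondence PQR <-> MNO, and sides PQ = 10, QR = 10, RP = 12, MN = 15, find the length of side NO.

Since the triangles are similar, the ratio of corresponding sides is constant.
Scale factor k = MN / PQ = 15 / 10 = 3/2
NO = k * QR = 3/2 * 10 = 15

15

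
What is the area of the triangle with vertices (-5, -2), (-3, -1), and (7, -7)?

Shoelace: Area = (1/2)|-5(-1--7) + -3(-7--2) + 7(-2--1)| = (1/2)(22) = 11

11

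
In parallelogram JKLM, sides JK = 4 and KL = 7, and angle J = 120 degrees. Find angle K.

Consecutive angles are supplementary: angle K = 180 - 120 = 60 degrees.

60 degrees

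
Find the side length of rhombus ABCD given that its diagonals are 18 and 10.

Half-diagonals are 9 and 5. side = sqrt(9^2 + 5^2) = sqrt(106)

sqrt(106)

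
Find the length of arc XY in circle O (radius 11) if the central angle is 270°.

Arc length = 2π(11)(3/4) = 33*pi/2

33*pi/2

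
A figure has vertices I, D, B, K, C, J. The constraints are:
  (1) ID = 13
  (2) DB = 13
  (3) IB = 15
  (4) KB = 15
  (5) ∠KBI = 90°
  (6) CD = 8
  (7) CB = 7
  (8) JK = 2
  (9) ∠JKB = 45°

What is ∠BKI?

Step 1: By the law of cosines on triangle KBI: KI² = 15² + 15² − 2·15·15·cos(90°) = 450, so KI = 15·√2.
Step 2: By the inverse law of cosines on triangle BKI: cos(∠BKI) = (15² + (15·√2)² − 15²) / (2·15·15·√2) = 450/636.4 = 0.7071, so ∠BKI = 45°.

Therefore, the measure of angle ∠BKI = 45°.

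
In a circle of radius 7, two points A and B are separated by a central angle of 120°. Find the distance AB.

Drop a perpendicular from the center to the chord, bisecting both the chord and the central angle.
Each half-chord = r sin(θ/2) = 7 sin(60°).
The full chord = 2 × 7 × sin(60°) = 7*sqrt(3).

7*sqrt(3)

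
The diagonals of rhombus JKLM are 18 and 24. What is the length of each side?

Half-diagonals are 9 and 12. side = sqrt(9^2 + 12^2) = sqrt(225) = 15

15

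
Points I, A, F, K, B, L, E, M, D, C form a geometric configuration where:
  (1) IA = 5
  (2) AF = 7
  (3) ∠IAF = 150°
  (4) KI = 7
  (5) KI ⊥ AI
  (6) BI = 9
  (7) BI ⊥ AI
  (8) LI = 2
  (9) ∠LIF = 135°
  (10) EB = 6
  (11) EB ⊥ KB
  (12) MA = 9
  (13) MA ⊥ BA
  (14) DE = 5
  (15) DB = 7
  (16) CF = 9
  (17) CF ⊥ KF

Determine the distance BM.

Step 1: By the law of cosines on triangle BIA: BA² = 9² + 5² − 2·9·5·cos(90°) = 106, so BA = √106.
Step 2: By the law of cosines on triangle BAM: BM² = √106² + 9² − 2·√106·9·cos(90°) = 187, so BM = √187.

Therefore, the length of BM = √187.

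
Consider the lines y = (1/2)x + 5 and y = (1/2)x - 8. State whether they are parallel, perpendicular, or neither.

Slope of line 1: m1 = 1/2
Slope of line 2: m2 = 1/2
Since m1 = m2 = 1/2, the lines are parallel.

Parallel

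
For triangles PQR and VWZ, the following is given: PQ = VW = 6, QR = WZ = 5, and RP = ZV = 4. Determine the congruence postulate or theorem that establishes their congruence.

Consider the given information: PQ = VW = 6, QR = WZ = 5, and RP = ZV = 4
This is not SAS or AAS: SAS requires two sides and the included angle between them. AAS requires two angles and a non-included side.
The correct criterion is SSS. All three pairs of corresponding sides are equal (Side-Side-Side).

SSS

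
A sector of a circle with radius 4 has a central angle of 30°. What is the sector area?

Sector area = πr² × θ/360
= π × 4² × 1/12
= π × 16 × 1/12
= 4*pi/3

4*pi/3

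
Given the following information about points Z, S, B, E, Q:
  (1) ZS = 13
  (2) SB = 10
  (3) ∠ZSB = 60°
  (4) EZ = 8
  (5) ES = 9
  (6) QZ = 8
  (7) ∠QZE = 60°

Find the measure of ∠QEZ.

Step 1: By the law of cosines on triangle EZQ: EQ² = 8² + 8² − 2·8·8·cos(60°) = 64, so EQ = 8.
Step 2: By the inverse law of cosines on triangle QEZ: cos(∠QEZ) = (8² + 8² − 8²) / (2·8·8) = 64/128 = 0.5, so ∠QEZ = 60°.

Therefore, the measure of angle ∠QEZ = 60°.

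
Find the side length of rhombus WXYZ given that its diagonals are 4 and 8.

Half-diagonals are 2 and 4. side = sqrt(2^2 + 4^2) = sqrt(20) = 2*sqrt(5)

2*sqrt(5)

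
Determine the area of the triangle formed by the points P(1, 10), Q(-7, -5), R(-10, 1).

Shoelace: Area = (1/2)|1(-5-1) + -7(1-10) + -10(10--5)| = (1/2)(93) = 93/2

93/2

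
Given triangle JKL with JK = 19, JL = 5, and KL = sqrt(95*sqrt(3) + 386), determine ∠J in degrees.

When all three sides of a triangle are known, the law of cosines can be rearranged to find any angle.
cos(C) = (a² + b² - c²) / (2ab) gives cos(J) = -sqrt(3)/2.
Taking the inverse cosine: J = 150°.

150°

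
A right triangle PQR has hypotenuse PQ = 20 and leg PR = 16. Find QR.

By the Pythagorean theorem: QR^2 = PQ^2 - PR^2
QR^2 = 20^2 - 16^2 = 400 - 256 = 144
QR = sqrt(144) = 12

12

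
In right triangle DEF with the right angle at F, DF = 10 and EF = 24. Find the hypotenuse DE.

DE = sqrt(10^2 + 24^2) = sqrt(676) = 26

26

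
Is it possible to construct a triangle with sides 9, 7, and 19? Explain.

The longest side is 19. The other two sides sum to 7 + 9 = 16.
Since 16 ≤ 19, the two shorter sides cannot reach around to close the triangle.

No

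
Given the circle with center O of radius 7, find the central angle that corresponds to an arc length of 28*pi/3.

The full circumference is 2πr = 14*pi.
The arc is 28*pi/3 / 14*pi = 2/3 of the full circle.
So the central angle = 2/3 × 360° = 240°.

240°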